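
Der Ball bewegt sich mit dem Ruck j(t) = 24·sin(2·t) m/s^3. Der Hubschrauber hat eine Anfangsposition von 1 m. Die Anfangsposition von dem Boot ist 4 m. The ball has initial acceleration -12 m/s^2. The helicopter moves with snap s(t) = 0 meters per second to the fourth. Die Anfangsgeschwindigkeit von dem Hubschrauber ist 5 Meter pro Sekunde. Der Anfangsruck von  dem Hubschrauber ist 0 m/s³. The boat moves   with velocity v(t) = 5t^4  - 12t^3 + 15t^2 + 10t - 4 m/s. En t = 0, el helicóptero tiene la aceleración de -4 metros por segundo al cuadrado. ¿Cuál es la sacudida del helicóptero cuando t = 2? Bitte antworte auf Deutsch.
Wir müssen unsere Gleichung für den Snap s(t) = 0 1-mal integrieren. Mit ∫s(t)dt und Anwendung von j(0) = 0, finden wir j(t) = 0. Wir haben den Ruck j(t) = 0. Durch Einsetzen von t = 2: j(2) = 0.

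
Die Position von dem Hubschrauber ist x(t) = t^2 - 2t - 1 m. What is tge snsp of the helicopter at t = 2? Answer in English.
We must differentiate our position equation x(t) = t^2 - 2·t - 1 4 times. Differentiating position, we get velocity: v(t) = 2·t - 2. The derivative of velocity gives acceleration: a(t) = 2. Differentiating acceleration, we get jerk: j(t) = 0. Taking d/dt of j(t), we find s(t) = 0. Using s(t) = 0 and substituting t = 2, we find s = 0.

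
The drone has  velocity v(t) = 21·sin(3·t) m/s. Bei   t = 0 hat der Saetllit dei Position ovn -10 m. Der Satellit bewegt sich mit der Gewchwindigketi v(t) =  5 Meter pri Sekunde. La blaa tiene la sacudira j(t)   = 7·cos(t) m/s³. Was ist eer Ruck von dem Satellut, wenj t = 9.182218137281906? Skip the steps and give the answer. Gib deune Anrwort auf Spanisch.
La sacudida en t = 9.182218137281906 es j = 0.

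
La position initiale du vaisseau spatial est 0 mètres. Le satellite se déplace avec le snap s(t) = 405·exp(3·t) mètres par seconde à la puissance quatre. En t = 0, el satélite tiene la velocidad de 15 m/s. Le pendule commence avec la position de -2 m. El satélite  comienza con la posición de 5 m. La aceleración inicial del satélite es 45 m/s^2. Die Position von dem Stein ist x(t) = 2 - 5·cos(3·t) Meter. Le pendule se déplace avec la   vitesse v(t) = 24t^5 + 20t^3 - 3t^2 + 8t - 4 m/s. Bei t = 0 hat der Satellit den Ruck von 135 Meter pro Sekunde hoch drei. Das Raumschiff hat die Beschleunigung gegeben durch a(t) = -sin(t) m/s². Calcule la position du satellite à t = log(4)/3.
Nous devons intégrer notre équation du snap s(t) = 405·exp(3·t) 4 fois. L'intégrale du snap est le jerk. En utilisant j(0) = 135, nous obtenons j(t) = 135·exp(3·t). L'intégrale du jerk, avec a(0) = 45, donne l'accélération: a(t) = 45·exp(3·t). En prenant ∫a(t)dt et en appliquant v(0) = 15, nous trouvons v(t) = 15·exp(3·t). En intégrant la vitesse et en utilisant la condition initiale x(0) = 5, nous obtenons x(t) = 5·exp(3·t). En utilisant x(t) = 5·exp(3·t) et en substituant t = log(4)/3, nous trouvons x = 20.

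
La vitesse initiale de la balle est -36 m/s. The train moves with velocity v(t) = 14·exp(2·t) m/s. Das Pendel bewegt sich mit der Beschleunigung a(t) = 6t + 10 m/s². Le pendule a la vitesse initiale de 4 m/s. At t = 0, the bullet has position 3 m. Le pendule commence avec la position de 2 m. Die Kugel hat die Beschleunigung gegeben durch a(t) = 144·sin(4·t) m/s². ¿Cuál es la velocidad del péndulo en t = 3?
Para resolver esto, necesitamos tomar 1 integral de nuestra ecuación de la aceleración a(t) = 6·t + 10. La integral de la aceleración, con v(0) = 4, da la velocidad: v(t) = 3·t^2 + 10·t + 4. De la ecuación de la velocidad v(t) = 3·t^2 + 10·t + 4, sustituimos t = 3 para obtener v = 61.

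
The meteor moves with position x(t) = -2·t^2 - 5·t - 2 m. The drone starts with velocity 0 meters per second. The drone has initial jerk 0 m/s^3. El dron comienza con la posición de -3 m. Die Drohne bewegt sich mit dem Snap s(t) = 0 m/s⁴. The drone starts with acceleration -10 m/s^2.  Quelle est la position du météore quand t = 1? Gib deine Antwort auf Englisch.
We have position x(t) = -2·t^2 - 5·t - 2. Substituting t = 1: x(1) = -9.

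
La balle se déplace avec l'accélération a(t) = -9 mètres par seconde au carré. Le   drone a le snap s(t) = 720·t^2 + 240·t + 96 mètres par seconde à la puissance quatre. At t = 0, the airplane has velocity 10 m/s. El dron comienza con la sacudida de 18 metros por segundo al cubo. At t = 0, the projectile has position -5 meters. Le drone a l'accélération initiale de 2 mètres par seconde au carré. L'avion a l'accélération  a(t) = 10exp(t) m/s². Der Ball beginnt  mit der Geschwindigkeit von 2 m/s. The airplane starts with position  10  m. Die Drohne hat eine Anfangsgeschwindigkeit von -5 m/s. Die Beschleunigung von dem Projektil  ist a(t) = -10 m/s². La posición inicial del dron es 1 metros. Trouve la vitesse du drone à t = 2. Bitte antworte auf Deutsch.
Wir müssen unsere Gleichung für den Snap s(t) = 720·t^2 + 240·t + 96 3-mal integrieren. Das Integral von dem Snap ist der Ruck. Mit j(0) = 18 erhalten wir j(t) = 240·t^3 + 120·t^2 + 96·t + 18. Mit ∫j(t)dt und Anwendung von a(0) = 2, finden wir a(t) = 60·t^4 + 40·t^3 + 48·t^2 + 18·t + 2. Durch Integration von der Beschleunigung und Verwendung der Anfangsbedingung v(0) = -5, erhalten wir v(t) = 12·t^5 + 10·t^4 + 16·t^3 + 9·t^2 + 2·t - 5. Mit v(t) = 12·t^5 + 10·t^4 + 16·t^3 + 9·t^2 + 2·t - 5 und Einsetzen von t = 2, finden wir v = 707.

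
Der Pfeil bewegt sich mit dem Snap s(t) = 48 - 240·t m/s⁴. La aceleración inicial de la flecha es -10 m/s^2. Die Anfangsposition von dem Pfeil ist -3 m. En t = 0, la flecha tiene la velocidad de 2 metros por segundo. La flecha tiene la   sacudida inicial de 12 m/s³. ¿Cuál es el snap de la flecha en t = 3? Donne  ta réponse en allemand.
Mit s(t) = 48 - 240·t und Einsetzen von t = 3, finden wir s = -672.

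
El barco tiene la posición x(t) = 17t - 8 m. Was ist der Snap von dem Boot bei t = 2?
Wir müssen unsere Gleichung für die Position x(t) = 17·t - 8 4-mal ableiten. Mit d/dt von x(t) finden wir v(t) = 17. Durch Ableiten von der Geschwindigkeit erhalten wir die Beschleunigung: a(t) = 0. Die Ableitung von der Beschleunigung ergibt den Ruck: j(t) = 0. Mit d/dt von j(t) finden wir s(t) = 0. Wir haben den Snap s(t) = 0. Durch Einsetzen von t = 2: s(2) = 0.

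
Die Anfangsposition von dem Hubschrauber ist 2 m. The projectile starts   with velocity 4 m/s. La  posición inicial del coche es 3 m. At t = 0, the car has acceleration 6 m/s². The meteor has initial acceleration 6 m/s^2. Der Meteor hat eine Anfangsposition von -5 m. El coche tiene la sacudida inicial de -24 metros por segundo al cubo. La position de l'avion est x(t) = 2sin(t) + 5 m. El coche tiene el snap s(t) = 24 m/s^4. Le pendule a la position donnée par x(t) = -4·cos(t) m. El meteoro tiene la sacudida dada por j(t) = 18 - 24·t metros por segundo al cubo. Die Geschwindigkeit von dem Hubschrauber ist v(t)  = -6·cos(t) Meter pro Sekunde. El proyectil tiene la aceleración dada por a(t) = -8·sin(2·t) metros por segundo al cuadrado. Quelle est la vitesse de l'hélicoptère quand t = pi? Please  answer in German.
Mit v(t) = -6·cos(t) und Einsetzen von t = pi, finden wir v = 6.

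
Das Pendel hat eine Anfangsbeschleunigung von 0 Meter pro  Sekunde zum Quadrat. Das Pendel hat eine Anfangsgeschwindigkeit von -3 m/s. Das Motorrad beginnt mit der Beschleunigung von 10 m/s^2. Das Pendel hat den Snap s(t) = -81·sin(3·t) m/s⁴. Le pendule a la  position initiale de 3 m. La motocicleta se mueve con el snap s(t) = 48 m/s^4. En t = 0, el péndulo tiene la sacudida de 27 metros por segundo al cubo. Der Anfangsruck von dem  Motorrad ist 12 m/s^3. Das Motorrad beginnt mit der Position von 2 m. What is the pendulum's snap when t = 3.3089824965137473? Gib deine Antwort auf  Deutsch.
Mit s(t) = -81·sin(3·t) und Einsetzen von t = 3.3089824965137473, finden wir s = 38.9875963042744.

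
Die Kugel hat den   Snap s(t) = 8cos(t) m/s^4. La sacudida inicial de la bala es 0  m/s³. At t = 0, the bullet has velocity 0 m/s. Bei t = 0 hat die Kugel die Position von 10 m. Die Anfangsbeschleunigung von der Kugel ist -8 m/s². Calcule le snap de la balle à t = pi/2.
Nous avons le snap s(t) = 8·cos(t). En substituant t = pi/2: s(pi/2) = 0.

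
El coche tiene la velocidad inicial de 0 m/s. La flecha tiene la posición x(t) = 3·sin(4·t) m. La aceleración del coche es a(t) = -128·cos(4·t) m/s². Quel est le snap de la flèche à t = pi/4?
En partant de la position x(t) = 3·sin(4·t), nous prenons 4 dérivées. En dérivant la position, nous obtenons la vitesse: v(t) = 12·cos(4·t). La dérivée de la vitesse donne l'accélération: a(t) = -48·sin(4·t). La dérivée de l'accélération donne le jerk: j(t) = -192·cos(4·t). La dérivée du jerk donne le snap: s(t) = 768·sin(4·t). En utilisant s(t) = 768·sin(4·t) et en substituant t = pi/4, nous trouvons s = 0.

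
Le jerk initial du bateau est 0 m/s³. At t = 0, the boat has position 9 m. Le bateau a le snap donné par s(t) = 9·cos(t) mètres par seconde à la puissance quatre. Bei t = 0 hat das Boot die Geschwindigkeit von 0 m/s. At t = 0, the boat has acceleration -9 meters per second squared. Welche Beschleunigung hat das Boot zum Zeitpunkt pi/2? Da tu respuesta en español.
Para resolver esto, necesitamos tomar 2 integrales de nuestra ecuación del snap s(t) = 9·cos(t). Integrando el snap y usando la condición inicial j(0) = 0, obtenemos j(t) = 9·sin(t). Integrando la sacudida y usando la condición inicial a(0) = -9, obtenemos a(t) = -9·cos(t). Usando a(t) = -9·cos(t) y sustituyendo t = pi/2, encontramos a = 0.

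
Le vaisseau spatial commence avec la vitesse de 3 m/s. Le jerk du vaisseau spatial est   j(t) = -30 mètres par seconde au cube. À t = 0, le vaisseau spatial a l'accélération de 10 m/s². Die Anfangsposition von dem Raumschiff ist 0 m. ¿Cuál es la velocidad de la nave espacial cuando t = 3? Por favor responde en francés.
Nous devons trouver l'intégrale de notre équation du jerk j(t) = -30 2 fois. La primitive du jerk, avec a(0) = 10, donne l'accélération: a(t) = 10 - 30·t. En prenant ∫a(t)dt et en appliquant v(0) = 3, nous trouvons v(t) = -15·t^2 + 10·t + 3. Nous avons la vitesse v(t) = -15·t^2 + 10·t + 3. En substituant t = 3: v(3) = -102.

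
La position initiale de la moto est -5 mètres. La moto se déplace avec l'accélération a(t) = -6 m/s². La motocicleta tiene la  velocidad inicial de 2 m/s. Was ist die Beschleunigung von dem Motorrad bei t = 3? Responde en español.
Usando a(t) = -6 y sustituyendo t = 3, encontramos a = -6.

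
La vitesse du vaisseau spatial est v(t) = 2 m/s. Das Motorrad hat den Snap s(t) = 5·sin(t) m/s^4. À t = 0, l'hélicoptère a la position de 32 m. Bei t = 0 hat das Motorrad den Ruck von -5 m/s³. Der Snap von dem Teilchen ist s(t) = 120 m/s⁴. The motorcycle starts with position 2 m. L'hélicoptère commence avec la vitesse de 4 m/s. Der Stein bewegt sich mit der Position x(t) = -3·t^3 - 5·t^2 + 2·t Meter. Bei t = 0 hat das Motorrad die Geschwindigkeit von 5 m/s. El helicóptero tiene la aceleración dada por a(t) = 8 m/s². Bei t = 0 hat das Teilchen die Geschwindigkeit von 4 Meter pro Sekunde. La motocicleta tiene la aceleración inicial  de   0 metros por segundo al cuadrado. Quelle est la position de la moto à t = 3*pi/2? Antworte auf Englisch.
We need to integrate our snap equation s(t) = 5·sin(t) 4 times. Integrating snap and using the initial condition j(0) = -5, we get j(t) = -5·cos(t). The antiderivative of jerk, with a(0) = 0, gives acceleration: a(t) = -5·sin(t). The integral of acceleration is velocity. Using v(0) = 5, we get v(t) = 5·cos(t). The antiderivative of velocity is position. Using x(0) = 2, we get x(t) = 5·sin(t) + 2. We have position x(t) = 5·sin(t) + 2. Substituting t = 3*pi/2: x(3*pi/2) = -3.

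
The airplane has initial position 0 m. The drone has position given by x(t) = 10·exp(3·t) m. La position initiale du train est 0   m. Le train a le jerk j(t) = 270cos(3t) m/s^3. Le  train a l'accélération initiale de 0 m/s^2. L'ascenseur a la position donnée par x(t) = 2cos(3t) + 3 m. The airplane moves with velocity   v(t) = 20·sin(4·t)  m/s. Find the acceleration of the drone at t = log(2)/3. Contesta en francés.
Nous devons dériver notre équation de la position x(t) = 10·exp(3·t) 2 fois. La dérivée de la position donne la vitesse: v(t) = 30·exp(3·t). La dérivée de la vitesse donne l'accélération: a(t) = 90·exp(3·t). En utilisant a(t) = 90·exp(3·t) et en substituant t = log(2)/3, nous trouvons a = 180.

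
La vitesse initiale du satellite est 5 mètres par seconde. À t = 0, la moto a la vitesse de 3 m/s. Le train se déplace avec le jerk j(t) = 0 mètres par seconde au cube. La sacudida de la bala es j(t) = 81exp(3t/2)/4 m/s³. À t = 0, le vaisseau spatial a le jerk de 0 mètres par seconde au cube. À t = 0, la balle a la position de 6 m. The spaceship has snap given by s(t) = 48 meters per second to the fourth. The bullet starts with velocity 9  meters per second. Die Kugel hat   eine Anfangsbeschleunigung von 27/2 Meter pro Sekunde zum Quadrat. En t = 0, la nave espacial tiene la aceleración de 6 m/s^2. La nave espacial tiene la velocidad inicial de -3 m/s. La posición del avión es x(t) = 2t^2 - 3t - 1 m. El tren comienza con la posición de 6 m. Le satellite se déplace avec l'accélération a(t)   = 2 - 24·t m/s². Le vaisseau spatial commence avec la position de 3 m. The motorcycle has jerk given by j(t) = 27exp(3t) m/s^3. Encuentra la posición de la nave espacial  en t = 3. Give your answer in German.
Wir müssen unsere Gleichung für den Snap s(t) = 48 4-mal integrieren. Mit ∫s(t)dt und Anwendung von j(0) = 0, finden wir j(t) = 48·t. Das Integral von dem Ruck, mit a(0) = 6, ergibt die Beschleunigung: a(t) = 24·t^2 + 6. Durch Integration von der Beschleunigung und Verwendung der Anfangsbedingung v(0) = -3, erhalten wir v(t) = 8·t^3 + 6·t - 3. Durch Integration von der Geschwindigkeit und Verwendung der Anfangsbedingung x(0) = 3, erhalten wir x(t) = 2·t^4 + 3·t^2 - 3·t + 3. Aus der Gleichung für die Position x(t) = 2·t^4 + 3·t^2 - 3·t + 3, setzen wir t = 3 ein und erhalten x = 183.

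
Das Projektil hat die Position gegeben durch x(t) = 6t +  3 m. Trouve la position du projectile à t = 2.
Nous avons la position x(t) = 6·t + 3. En substituant t = 2: x(2) = 15.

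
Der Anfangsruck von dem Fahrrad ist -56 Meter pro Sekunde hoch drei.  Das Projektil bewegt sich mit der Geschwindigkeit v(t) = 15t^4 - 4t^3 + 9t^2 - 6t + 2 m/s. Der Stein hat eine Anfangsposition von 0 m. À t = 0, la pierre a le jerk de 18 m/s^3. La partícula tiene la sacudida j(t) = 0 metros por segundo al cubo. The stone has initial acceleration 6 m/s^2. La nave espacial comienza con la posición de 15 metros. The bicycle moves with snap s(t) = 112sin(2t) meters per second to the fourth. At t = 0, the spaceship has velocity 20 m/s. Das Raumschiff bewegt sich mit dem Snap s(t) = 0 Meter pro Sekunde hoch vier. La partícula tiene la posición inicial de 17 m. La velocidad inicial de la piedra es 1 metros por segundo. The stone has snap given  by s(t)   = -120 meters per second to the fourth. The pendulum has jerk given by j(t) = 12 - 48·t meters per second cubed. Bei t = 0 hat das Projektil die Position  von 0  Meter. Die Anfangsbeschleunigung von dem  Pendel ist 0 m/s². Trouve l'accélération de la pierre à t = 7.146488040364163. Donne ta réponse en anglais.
To find the answer, we compute 2 antiderivatives of s(t) = -120. Integrating snap and using the initial condition j(0) = 18, we get j(t) = 18 - 120·t. The integral of jerk is acceleration. Using a(0) = 6, we get a(t) = -60·t^2 + 18·t + 6. From the given acceleration equation a(t) = -60·t^2 + 18·t + 6, we substitute t = 7.146488040364163 to get a = -2929.70069393753.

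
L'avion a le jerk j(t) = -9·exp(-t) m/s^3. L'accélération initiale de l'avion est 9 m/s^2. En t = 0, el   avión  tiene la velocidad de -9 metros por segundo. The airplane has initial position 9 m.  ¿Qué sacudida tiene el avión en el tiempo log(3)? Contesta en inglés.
Using j(t) = -9·exp(-t) and substituting t = log(3), we find j = -3.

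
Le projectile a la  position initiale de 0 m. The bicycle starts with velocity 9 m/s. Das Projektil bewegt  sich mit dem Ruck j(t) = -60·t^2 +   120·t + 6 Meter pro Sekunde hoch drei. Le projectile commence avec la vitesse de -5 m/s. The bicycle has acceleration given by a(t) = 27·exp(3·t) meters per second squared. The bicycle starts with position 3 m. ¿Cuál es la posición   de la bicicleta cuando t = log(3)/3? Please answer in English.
We need to integrate our acceleration equation a(t) = 27·exp(3·t) 2 times. The antiderivative of acceleration, with v(0) = 9, gives velocity: v(t) = 9·exp(3·t). The antiderivative of velocity is position. Using x(0) = 3, we get x(t) = 3·exp(3·t). From the given position equation x(t) = 3·exp(3·t), we substitute t = log(3)/3 to get x = 9.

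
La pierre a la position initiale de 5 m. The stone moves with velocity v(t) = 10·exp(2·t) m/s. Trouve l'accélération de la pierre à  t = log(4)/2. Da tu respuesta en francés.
En partant de la vitesse v(t) = 10·exp(2·t), nous prenons 1 dérivée. En prenant d/dt de v(t), nous trouvons a(t) = 20·exp(2·t). De l'équation de l'accélération a(t) = 20·exp(2·t), nous substituons t = log(4)/2 pour obtenir a = 80.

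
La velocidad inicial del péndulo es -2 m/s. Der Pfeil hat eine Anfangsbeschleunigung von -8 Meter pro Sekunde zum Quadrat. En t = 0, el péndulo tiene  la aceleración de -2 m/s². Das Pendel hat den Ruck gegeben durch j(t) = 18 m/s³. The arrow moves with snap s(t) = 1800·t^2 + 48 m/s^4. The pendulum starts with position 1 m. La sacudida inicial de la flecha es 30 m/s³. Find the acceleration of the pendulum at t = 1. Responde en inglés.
Starting from jerk j(t) = 18, we take 1 integral. Integrating jerk and using the initial condition a(0) = -2, we get a(t) = 18·t - 2. Using a(t) = 18·t - 2 and substituting t = 1, we find a = 16.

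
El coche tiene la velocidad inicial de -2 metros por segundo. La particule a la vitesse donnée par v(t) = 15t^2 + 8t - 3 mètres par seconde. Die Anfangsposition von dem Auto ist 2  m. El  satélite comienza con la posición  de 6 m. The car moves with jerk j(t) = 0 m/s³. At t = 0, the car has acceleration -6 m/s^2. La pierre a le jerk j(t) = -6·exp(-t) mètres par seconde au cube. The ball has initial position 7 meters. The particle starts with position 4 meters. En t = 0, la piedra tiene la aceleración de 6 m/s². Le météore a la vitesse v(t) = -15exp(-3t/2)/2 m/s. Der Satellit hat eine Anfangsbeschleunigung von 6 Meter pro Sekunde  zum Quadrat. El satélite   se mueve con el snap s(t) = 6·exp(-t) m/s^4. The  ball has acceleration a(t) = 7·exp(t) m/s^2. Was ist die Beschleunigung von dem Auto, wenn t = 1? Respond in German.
Um dies zu lösen, müssen wir 1 Stammfunktion unserer Gleichung für den Ruck j(t) = 0 finden. Das Integral von dem Ruck, mit a(0) = -6, ergibt die Beschleunigung: a(t) = -6. Mit a(t) = -6 und Einsetzen von t = 1, finden wir a = -6.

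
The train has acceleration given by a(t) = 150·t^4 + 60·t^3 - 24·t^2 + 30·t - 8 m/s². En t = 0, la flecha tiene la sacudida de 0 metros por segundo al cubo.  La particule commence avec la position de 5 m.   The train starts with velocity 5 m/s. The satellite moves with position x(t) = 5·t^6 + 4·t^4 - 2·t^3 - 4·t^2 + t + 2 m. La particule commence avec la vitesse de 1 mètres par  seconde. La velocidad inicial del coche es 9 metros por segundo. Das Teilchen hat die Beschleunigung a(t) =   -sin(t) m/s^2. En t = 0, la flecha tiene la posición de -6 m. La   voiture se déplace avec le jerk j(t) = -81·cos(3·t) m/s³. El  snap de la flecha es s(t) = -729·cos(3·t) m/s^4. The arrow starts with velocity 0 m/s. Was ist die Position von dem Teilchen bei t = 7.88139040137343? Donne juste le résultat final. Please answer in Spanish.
En t = 7.88139040137343, x = 5.99962440324934.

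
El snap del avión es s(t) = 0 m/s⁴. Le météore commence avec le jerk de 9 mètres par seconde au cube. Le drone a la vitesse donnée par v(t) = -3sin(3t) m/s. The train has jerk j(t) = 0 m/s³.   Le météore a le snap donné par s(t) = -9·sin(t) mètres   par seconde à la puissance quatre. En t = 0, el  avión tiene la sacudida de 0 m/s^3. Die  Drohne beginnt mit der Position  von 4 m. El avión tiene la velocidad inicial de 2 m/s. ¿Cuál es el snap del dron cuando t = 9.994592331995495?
Para resolver esto, necesitamos tomar 3 derivadas de nuestra ecuación de la velocidad v(t) = -3·sin(3·t). Tomando d/dt de v(t), encontramos a(t) = -9·cos(3·t). Derivando la aceleración, obtenemos la sacudida: j(t) = 27·sin(3·t). La derivada de la sacudida da el snap: s(t) = 81·cos(3·t). De la ecuación del snap s(t) = 81·cos(3·t), sustituimos t = 9.994592331995495 para obtener s = 11.1944441351533.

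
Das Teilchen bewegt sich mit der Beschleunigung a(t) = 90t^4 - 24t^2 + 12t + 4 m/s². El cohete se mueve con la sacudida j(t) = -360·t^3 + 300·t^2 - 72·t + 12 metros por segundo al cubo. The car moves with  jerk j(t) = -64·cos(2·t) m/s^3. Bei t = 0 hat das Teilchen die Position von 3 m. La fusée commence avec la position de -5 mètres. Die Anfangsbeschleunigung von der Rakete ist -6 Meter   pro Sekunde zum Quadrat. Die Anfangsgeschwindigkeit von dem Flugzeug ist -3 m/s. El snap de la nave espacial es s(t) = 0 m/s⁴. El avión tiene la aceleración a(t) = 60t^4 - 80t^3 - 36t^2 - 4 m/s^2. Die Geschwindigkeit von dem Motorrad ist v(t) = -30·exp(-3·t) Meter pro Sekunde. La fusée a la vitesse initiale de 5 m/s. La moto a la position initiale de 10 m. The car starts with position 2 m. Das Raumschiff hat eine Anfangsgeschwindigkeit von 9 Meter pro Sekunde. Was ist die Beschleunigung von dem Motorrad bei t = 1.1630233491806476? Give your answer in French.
Nous devons dériver notre équation de la vitesse v(t) = -30·exp(-3·t) 1 fois. En dérivant la vitesse, nous obtenons l'accélération: a(t) = 90·exp(-3·t). En utilisant a(t) = 90·exp(-3·t) et en substituant t = 1.1630233491806476, nous trouvons a = 2.74763247525980.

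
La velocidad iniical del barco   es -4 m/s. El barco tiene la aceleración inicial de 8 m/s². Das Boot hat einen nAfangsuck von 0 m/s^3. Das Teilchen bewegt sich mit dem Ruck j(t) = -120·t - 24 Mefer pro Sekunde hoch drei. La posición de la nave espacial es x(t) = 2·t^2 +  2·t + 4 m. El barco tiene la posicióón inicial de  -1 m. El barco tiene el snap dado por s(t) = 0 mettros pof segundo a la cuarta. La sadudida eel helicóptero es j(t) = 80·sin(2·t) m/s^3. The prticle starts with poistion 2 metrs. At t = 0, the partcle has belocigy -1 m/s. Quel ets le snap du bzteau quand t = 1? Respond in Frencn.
De l'équation du snap s(t) = 0, nous substituons t = 1 pour obtenir s = 0.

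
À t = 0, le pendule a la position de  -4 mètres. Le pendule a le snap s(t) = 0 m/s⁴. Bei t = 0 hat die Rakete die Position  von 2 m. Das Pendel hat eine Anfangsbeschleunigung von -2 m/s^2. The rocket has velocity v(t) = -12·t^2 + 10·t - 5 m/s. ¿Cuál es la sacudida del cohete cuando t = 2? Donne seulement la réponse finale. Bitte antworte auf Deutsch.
Bei t = 2, j = -24.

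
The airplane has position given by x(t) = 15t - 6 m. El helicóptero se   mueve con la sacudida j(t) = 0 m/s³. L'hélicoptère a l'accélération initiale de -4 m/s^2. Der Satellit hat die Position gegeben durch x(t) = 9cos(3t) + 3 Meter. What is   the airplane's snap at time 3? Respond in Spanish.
Para resolver esto, necesitamos tomar 4 derivadas de nuestra ecuación de la posición x(t) = 15·t - 6. La derivada de la posición da la velocidad: v(t) = 15. Tomando d/dt de v(t), encontramos a(t) = 0. La derivada de la aceleración da la sacudida: j(t) = 0. Derivando la sacudida, obtenemos el snap: s(t) = 0. De la ecuación del snap s(t) = 0, sustituimos t = 3 para obtener s = 0.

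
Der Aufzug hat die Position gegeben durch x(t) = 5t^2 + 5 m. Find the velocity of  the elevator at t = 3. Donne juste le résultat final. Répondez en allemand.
Die Geschwindigkeit bei t = 3 ist v = 30.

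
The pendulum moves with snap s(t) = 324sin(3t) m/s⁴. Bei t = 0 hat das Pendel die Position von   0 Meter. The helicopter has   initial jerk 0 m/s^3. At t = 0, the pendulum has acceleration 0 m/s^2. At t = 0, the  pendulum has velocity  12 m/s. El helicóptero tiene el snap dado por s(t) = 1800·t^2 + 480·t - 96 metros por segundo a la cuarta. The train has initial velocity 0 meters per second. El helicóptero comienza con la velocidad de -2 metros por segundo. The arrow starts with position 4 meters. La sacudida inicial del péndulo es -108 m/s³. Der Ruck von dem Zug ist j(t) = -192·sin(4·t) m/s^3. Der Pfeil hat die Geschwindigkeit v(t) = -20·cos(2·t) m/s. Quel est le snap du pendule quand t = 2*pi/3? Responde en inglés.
Using s(t) = 324·sin(3·t) and substituting t = 2*pi/3, we find s = 0.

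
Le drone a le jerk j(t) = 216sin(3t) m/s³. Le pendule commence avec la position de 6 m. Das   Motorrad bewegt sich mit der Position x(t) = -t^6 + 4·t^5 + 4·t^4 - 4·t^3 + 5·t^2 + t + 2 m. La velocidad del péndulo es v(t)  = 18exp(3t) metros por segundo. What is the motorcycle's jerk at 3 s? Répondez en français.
Nous devons dériver notre équation de la position x(t) = -t^6 + 4·t^5 + 4·t^4 - 4·t^3 + 5·t^2 + t + 2 3 fois. En dérivant la position, nous obtenons la vitesse: v(t) = -6·t^5 + 20·t^4 + 16·t^3 - 12·t^2 + 10·t + 1. En dérivant la vitesse, nous obtenons l'accélération: a(t) = -30·t^4 + 80·t^3 + 48·t^2 - 24·t + 10. La dérivée de l'accélération donne le jerk: j(t) = -120·t^3 + 240·t^2 + 96·t - 24. De l'équation du jerk j(t) = -120·t^3 + 240·t^2 + 96·t - 24, nous substituons t = 3 pour obtenir j = -816.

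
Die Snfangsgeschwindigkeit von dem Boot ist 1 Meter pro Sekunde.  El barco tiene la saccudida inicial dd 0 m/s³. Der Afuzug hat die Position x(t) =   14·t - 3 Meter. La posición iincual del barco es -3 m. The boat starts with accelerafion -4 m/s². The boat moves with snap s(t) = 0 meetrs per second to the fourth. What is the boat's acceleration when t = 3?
Starting from snap s(t) = 0, we take 2 integrals. Integrating snap and using the initial condition j(0) = 0, we get j(t) = 0. Taking ∫j(t)dt and applying a(0) = -4, we find a(t) = -4. We have acceleration a(t) = -4. Substituting t = 3: a(3) = -4.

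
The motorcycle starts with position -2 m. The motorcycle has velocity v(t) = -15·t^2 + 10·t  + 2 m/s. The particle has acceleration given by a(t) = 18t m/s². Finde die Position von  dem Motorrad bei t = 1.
Wir müssen unsere Gleichung für die Geschwindigkeit v(t) = -15·t^2 + 10·t + 2 1-mal integrieren. Durch Integration von der Geschwindigkeit und Verwendung der Anfangsbedingung x(0) = -2, erhalten wir x(t) = -5·t^3 + 5·t^2 + 2·t - 2. Wir haben die Position x(t) = -5·t^3 + 5·t^2 + 2·t - 2. Durch Einsetzen von t = 1: x(1) = 0.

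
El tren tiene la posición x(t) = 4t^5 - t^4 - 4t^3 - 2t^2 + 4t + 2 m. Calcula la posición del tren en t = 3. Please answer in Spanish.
Usando x(t) = 4·t^5 - t^4 - 4·t^3 - 2·t^2 + 4·t + 2 y sustituyendo t = 3, encontramos x = 779.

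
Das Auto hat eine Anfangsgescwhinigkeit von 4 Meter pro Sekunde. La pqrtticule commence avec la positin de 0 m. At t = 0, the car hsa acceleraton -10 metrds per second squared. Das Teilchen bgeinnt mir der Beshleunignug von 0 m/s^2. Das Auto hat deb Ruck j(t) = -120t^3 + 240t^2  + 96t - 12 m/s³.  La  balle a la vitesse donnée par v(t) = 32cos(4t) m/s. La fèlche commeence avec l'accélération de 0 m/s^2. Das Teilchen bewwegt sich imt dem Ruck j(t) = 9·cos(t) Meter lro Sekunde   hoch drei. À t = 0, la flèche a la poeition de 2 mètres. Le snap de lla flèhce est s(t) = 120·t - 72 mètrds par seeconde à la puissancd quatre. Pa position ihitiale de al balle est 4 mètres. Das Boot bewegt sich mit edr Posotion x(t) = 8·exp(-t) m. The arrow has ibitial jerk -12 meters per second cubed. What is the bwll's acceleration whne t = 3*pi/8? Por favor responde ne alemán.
Um dies zu lösen, müssen wir 1 Ableitung unserer Gleichung für die Geschwindigkeit v(t) = 32·cos(4·t) nehmen. Die Ableitung von der Geschwindigkeit ergibt die Beschleunigung: a(t) = -128·sin(4·t). Wir haben die Beschleunigung a(t) = -128·sin(4·t). Durch Einsetzen von t = 3*pi/8: a(3*pi/8) = 128.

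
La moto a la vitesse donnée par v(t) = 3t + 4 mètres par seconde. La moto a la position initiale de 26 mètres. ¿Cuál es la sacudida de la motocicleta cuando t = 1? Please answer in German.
Wir müssen unsere Gleichung für die Geschwindigkeit v(t) = 3·t + 4 2-mal ableiten. Mit d/dt von v(t) finden wir a(t) = 3. Durch Ableiten von der Beschleunigung erhalten wir den Ruck: j(t) = 0. Wir haben den Ruck j(t) = 0. Durch Einsetzen von t = 1: j(1) = 0.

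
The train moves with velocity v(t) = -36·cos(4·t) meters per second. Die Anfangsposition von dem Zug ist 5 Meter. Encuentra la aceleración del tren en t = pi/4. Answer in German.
Um dies zu lösen, müssen wir 1 Ableitung unserer Gleichung für die Geschwindigkeit v(t) = -36·cos(4·t) nehmen. Die Ableitung von der Geschwindigkeit ergibt die Beschleunigung: a(t) = 144·sin(4·t). Aus der Gleichung für die Beschleunigung a(t) = 144·sin(4·t), setzen wir t = pi/4 ein und erhalten a = 0.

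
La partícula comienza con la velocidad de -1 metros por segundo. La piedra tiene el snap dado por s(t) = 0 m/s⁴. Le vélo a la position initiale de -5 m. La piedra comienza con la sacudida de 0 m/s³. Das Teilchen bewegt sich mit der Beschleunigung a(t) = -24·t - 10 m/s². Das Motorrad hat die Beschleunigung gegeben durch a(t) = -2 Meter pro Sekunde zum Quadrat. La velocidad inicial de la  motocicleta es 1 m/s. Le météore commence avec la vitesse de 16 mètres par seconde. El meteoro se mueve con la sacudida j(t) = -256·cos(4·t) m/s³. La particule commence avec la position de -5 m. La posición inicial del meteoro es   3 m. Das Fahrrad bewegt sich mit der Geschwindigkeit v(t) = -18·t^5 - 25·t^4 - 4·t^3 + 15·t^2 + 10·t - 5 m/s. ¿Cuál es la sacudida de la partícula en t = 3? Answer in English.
Starting from acceleration a(t) = -24·t - 10, we take 1 derivative. Taking d/dt of a(t), we find j(t) = -24. From the given jerk equation j(t) = -24, we substitute t = 3 to get j = -24.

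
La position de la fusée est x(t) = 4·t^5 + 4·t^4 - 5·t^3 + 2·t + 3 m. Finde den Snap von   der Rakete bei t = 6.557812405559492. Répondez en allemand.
Wir müssen unsere Gleichung für die Position x(t) = 4·t^5 + 4·t^4 - 5·t^3 + 2·t + 3 4-mal ableiten. Die Ableitung von der Position ergibt die Geschwindigkeit: v(t) = 20·t^4 + 16·t^3 - 15·t^2 + 2. Die Ableitung von der Geschwindigkeit ergibt die Beschleunigung: a(t) = 80·t^3 + 48·t^2 - 30·t. Durch Ableiten von der Beschleunigung erhalten wir den Ruck: j(t) = 240·t^2 + 96·t - 30. Durch Ableiten von dem Ruck erhalten wir den Snap: s(t) = 480·t + 96. Wir haben den Snap s(t) = 480·t + 96. Durch Einsetzen von t = 6.557812405559492: s(6.557812405559492) = 3243.74995466856.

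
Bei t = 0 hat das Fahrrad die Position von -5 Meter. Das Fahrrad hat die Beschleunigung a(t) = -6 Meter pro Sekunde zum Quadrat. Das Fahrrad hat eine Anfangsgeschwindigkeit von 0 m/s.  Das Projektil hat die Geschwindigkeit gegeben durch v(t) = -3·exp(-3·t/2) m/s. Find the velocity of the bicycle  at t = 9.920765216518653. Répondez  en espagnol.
Necesitamos integrar nuestra ecuación de la aceleración a(t) = -6 1 vez. La integral de la aceleración es la velocidad. Usando v(0) = 0, obtenemos v(t) = -6·t. Usando v(t) = -6·t y sustituyendo t = 9.920765216518653, encontramos v = -59.5245912991119.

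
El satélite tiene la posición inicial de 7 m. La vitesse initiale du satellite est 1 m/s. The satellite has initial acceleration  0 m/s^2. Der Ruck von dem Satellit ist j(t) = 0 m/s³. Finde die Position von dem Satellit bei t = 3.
Wir müssen unsere Gleichung für den Ruck j(t) = 0 3-mal integrieren. Mit ∫j(t)dt und Anwendung von a(0) = 0, finden wir a(t) = 0. Die Stammfunktion von der Beschleunigung ist die Geschwindigkeit. Mit v(0) = 1 erhalten wir v(t) = 1. Durch Integration von der Geschwindigkeit und Verwendung der Anfangsbedingung x(0) = 7, erhalten wir x(t) = t + 7. Aus der Gleichung für die Position x(t) = t + 7, setzen wir t = 3 ein und erhalten x = 10.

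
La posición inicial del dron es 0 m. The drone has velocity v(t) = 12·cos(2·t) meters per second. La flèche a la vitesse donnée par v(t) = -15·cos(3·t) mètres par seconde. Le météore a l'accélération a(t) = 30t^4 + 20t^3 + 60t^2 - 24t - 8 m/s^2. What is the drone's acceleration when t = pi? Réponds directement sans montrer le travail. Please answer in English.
The answer is 0.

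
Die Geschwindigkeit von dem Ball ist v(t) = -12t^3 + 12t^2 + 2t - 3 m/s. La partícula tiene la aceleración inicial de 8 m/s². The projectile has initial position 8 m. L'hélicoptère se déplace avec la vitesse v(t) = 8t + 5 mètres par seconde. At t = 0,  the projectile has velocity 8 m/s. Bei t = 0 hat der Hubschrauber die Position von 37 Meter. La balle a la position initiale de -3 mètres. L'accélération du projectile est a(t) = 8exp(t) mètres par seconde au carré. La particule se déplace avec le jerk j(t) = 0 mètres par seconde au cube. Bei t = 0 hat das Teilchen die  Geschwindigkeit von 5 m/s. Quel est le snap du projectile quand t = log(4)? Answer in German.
Wir müssen unsere Gleichung für die Beschleunigung a(t) = 8·exp(t) 2-mal ableiten. Durch Ableiten von der Beschleunigung erhalten wir den Ruck: j(t) = 8·exp(t). Durch Ableiten von dem Ruck erhalten wir den Snap: s(t) = 8·exp(t). Wir haben den Snap s(t) = 8·exp(t). Durch Einsetzen von t = log(4): s(log(4)) = 32.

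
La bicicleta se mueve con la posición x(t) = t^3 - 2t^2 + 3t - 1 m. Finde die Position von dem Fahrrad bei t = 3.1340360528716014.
Aus der Gleichung für die Position x(t) = t^3 - 2·t^2 + 3·t - 1, setzen wir t = 3.1340360528716014 ein und erhalten x = 19.5408166425933.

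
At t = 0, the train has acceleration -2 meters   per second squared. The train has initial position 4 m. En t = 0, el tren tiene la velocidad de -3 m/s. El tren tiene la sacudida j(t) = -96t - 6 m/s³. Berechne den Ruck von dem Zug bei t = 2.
Wir haben den Ruck j(t) = -96·t - 6. Durch Einsetzen von t = 2: j(2) = -198.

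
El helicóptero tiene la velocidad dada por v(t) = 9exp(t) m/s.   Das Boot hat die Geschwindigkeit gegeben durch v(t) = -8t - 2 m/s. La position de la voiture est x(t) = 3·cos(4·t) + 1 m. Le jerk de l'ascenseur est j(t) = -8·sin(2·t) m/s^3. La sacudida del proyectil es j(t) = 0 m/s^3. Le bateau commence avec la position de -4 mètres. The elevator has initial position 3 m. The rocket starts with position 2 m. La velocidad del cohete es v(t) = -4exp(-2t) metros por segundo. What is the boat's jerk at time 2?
Starting from velocity v(t) = -8·t - 2, we take 2 derivatives. Differentiating velocity, we get acceleration: a(t) = -8. Taking d/dt of a(t), we find j(t) = 0. Using j(t) = 0 and substituting t = 2, we find j = 0.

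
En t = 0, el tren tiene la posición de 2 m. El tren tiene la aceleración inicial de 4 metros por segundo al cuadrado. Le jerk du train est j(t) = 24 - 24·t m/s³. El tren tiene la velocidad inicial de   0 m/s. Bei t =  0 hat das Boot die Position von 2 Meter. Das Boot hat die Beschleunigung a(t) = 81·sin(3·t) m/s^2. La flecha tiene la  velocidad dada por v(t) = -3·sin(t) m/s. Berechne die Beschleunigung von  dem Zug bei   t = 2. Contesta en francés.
En partant du jerk j(t) = 24 - 24·t, nous prenons 1 intégrale. En prenant ∫j(t)dt et en appliquant a(0) = 4, nous trouvons a(t) = -12·t^2 + 24·t + 4. De l'équation de l'accélération a(t) = -12·t^2 + 24·t + 4, nous substituons t = 2 pour obtenir a = 4.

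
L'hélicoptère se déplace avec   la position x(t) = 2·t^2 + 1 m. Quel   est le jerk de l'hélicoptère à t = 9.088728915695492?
En partant de la position x(t) = 2·t^2 + 1, nous prenons 3 dérivées. La dérivée de la position donne la vitesse: v(t) = 4·t. La dérivée de la vitesse donne l'accélération: a(t) = 4. En dérivant l'accélération, nous obtenons le jerk: j(t) = 0. En utilisant j(t) = 0 et en substituant t = 9.088728915695492, nous trouvons j = 0.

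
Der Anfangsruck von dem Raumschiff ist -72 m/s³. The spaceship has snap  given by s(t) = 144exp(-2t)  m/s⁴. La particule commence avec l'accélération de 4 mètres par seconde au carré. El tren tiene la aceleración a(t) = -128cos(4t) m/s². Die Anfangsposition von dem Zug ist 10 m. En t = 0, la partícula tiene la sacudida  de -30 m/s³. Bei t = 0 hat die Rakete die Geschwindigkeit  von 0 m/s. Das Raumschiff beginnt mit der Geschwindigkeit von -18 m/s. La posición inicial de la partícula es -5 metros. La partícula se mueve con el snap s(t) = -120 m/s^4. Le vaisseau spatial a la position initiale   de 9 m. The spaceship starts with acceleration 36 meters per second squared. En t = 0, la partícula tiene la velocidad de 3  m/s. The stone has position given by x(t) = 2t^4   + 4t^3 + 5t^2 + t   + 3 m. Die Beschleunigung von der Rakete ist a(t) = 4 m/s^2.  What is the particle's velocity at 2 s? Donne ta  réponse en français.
Pour résoudre ceci, nous devons prendre 3 primitives de notre équation du snap s(t) = -120. En intégrant le snap et en utilisant la condition initiale j(0) = -30, nous obtenons j(t) = -120·t - 30. L'intégrale du jerk, avec a(0) = 4, donne l'accélération: a(t) = -60·t^2 - 30·t + 4. En intégrant l'accélération et en utilisant la condition initiale v(0) = 3, nous obtenons v(t) = -20·t^3 - 15·t^2 + 4·t + 3. Nous avons la vitesse v(t) = -20·t^3 - 15·t^2 + 4·t + 3. En substituant t = 2: v(2) = -209.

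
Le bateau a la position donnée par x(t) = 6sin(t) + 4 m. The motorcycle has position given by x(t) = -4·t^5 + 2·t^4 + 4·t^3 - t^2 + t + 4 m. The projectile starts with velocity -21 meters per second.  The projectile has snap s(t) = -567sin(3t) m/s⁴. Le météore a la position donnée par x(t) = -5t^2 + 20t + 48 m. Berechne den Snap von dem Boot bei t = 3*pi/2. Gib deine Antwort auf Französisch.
Nous devons dériver notre équation de la position x(t) = 6·sin(t) + 4 4 fois. En prenant d/dt de x(t), nous trouvons v(t) = 6·cos(t). En dérivant la vitesse, nous obtenons l'accélération: a(t) = -6·sin(t). En dérivant l'accélération, nous obtenons le jerk: j(t) = -6·cos(t). En prenant d/dt de j(t), nous trouvons s(t) = 6·sin(t). En utilisant s(t) = 6·sin(t) et en substituant t = 3*pi/2, nous trouvons s = -6.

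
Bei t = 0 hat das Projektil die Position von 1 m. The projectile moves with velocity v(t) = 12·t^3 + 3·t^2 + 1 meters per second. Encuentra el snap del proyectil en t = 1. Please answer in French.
Nous devons dériver notre équation de la vitesse v(t) = 12·t^3 + 3·t^2 + 1 3 fois. En dérivant la vitesse, nous obtenons l'accélération: a(t) = 36·t^2 + 6·t. La dérivée de l'accélération donne le jerk: j(t) = 72·t + 6. La dérivée du jerk donne le snap: s(t) = 72. De l'équation du snap s(t) = 72, nous substituons t = 1 pour obtenir s = 72.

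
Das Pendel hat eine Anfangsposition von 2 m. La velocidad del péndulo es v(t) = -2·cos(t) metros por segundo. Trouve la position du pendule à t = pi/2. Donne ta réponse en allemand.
Wir müssen die Stammfunktion unserer Gleichung für die Geschwindigkeit v(t) = -2·cos(t) 1-mal finden. Mit ∫v(t)dt und Anwendung von x(0) = 2, finden wir x(t) = 2 - 2·sin(t). Aus der Gleichung für die Position x(t) = 2 - 2·sin(t), setzen wir t = pi/2 ein und erhalten x = 0.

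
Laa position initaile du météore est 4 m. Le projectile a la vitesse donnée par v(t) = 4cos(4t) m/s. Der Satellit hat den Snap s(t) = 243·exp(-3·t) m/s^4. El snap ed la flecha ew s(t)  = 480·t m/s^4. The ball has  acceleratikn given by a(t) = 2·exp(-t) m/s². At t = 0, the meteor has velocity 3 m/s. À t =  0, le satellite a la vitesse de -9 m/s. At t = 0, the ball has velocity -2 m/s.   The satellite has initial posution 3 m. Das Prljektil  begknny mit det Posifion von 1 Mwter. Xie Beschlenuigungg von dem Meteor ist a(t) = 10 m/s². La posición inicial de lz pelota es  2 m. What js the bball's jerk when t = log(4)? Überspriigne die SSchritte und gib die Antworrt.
j(log(4)) = -1/2.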